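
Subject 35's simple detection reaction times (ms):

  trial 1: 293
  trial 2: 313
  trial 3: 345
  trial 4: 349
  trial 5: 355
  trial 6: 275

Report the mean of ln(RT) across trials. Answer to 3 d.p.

ln(RT): 5.6802, 5.7462, 5.8435, 5.8551, 5.8721, 5.6168
Σ ln(RT) = 34.6139
Mean = 34.6139/6 = 5.76898

5.769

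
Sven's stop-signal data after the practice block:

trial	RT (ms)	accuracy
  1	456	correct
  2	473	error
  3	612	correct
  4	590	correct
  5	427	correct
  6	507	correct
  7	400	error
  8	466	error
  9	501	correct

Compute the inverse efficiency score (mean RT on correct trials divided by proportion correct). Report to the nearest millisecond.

Correct trials (n=6): 456, 612, 590, 427, 507, 501
Mean correct RT = 3093/6 = 515.5000 ms
Proportion correct = 6/9
IES = 515.5000 / (6/9) = 773.250 ms

773 ms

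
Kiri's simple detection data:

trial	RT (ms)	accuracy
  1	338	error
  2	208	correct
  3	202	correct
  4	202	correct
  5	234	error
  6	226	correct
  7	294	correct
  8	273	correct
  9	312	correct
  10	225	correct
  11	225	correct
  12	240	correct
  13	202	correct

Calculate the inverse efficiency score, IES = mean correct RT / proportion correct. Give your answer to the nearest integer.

280 ms

Correct trials (n=11): 208, 202, 202, 226, 294, 273, 312, 225, 225, 240, 202
Mean correct RT = 2609/11 = 237.1818 ms
Proportion correct = 11/13
IES = 237.1818 / (11/13) = 280.306 ms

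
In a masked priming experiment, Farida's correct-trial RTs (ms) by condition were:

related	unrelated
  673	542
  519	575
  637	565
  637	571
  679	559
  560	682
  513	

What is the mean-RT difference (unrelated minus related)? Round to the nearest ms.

-20 ms

M(related) = 4218/7 = 602.571
M(unrelated) = 3494/6 = 582.333
Difference = 582.333 − 602.571 = -20.238 ms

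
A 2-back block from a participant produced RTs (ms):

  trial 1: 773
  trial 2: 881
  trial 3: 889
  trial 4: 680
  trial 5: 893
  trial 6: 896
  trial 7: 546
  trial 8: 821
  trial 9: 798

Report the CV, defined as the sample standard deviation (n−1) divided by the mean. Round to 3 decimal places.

n = 9, Σ = 7177, M = 797.4444
Σ(x−M)² = 112378.222; s = √(112378.222/8) = 118.5212
CV = 118.5212 / 797.4444 = 0.14863

0.149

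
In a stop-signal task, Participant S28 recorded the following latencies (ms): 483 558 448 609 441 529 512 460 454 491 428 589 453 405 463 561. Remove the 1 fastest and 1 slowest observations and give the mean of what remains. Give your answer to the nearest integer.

491 ms

Sorted: 405, 428, 441, 448, 453, 454, 460, 463, 483, 491, 512, 529, 558, 561, 589, 609
Drop lowest 1 (405) and highest 1 (609)
Remaining (n=14): Σ = 6870, mean = 6870/14 = 490.714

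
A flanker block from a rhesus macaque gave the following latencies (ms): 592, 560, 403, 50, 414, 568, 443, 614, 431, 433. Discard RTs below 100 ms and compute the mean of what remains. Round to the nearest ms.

495 ms

Excluded: 50
Retained (n=9): Σ = 4458
Mean = 4458/9 = 495.3333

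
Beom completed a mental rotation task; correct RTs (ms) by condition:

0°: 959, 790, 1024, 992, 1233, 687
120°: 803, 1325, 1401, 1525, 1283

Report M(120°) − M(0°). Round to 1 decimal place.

M(0°) = 5685/6 = 947.500
M(120°) = 6337/5 = 1267.400
Difference = 1267.400 − 947.500 = 319.900 ms

319.9 ms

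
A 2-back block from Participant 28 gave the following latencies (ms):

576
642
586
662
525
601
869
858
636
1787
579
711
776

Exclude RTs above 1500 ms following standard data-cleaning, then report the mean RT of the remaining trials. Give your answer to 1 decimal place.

668.4 ms

Excluded: 1787
Retained (n=12): Σ = 8021
Mean = 8021/12 = 668.4167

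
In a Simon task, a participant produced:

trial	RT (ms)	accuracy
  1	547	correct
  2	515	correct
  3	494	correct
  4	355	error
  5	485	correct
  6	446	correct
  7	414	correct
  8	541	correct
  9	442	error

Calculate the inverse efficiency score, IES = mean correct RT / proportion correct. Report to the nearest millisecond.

Correct trials (n=7): 547, 515, 494, 485, 446, 414, 541
Mean correct RT = 3442/7 = 491.7143 ms
Proportion correct = 7/9
IES = 491.7143 / (7/9) = 632.204 ms

632 ms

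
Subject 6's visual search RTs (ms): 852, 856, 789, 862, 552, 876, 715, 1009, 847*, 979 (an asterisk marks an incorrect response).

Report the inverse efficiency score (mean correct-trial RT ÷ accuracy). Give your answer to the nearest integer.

925 ms

Correct trials (n=9): 852, 856, 789, 862, 552, 876, 715, 1009, 979
Mean correct RT = 7490/9 = 832.2222 ms
Proportion correct = 9/10
IES = 832.2222 / (9/10) = 924.691 ms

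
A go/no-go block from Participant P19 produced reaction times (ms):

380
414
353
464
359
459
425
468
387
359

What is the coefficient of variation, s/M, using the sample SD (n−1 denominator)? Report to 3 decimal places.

0.112

n = 10, Σ = 4068, M = 406.8000
Σ(x−M)² = 18699.600; s = √(18699.600/9) = 45.5822
CV = 45.5822 / 406.8000 = 0.11205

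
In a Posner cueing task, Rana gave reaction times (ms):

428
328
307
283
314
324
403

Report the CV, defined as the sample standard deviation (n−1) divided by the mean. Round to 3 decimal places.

0.157

n = 7, Σ = 2387, M = 341.0000
Σ(x−M)² = 17120.000; s = √(17120.000/6) = 53.4166
CV = 53.4166 / 341.0000 = 0.15665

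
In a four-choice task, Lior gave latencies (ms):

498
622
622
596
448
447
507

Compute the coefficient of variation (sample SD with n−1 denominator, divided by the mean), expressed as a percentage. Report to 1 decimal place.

14.6%

n = 7, Σ = 3740, M = 534.2857
Σ(x−M)² = 36321.429; s = √(36321.429/6) = 77.8047
CV = 77.8047 / 534.2857 = 0.14562 = 14.562%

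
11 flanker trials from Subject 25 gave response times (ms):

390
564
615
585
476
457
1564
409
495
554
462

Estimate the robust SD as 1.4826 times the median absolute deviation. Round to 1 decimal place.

102.3 ms

Sorted: 390, 409, 457, 462, 476, 495, 554, 564, 585, 615, 1564 → median = 495
|x − 495| sorted: 0, 19, 33, 38, 59, 69, 86, 90, 105, 120, 1069 → MAD = 69
Robust SD ≈ 1.4826 × 69 = 102.299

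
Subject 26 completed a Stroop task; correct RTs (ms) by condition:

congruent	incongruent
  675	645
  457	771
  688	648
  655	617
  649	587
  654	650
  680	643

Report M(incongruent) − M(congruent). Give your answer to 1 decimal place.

M(congruent) = 4458/7 = 636.857
M(incongruent) = 4561/7 = 651.571
Difference = 651.571 − 636.857 = 14.714 ms

14.7 ms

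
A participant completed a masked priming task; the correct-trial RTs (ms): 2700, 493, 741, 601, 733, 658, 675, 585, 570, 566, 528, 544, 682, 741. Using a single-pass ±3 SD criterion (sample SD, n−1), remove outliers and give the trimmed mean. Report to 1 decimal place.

624.4 ms

n = 14, ΣRT = 10817, M = 772.643
Σ(x−M)² = 4087937.21; s = √(4087937.21/13) = 560.764
Cutoffs: 772.643 ± 3·560.764 → [-909.7, 2454.9]
Outside: 2700 → excluded.
Retained (n=13): Σ = 8117, mean = 8117/13 = 624.385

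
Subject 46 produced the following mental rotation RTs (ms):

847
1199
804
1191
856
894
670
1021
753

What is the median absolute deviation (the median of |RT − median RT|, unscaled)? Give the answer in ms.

103 ms

Sorted: 670, 753, 804, 847, 856, 894, 1021, 1191, 1199 → median = 856
|x − 856|: 9, 343, 52, 335, 0, 38, 186, 165, 103
Sorted deviations: 0, 9, 38, 52, 103, 165, 186, 335, 343 → MAD = 103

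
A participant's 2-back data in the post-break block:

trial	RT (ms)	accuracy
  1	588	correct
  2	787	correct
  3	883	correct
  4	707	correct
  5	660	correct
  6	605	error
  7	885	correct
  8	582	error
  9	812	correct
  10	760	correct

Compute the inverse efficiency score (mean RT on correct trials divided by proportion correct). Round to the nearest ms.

Correct trials (n=8): 588, 787, 883, 707, 660, 885, 812, 760
Mean correct RT = 6082/8 = 760.2500 ms
Proportion correct = 8/10
IES = 760.2500 / (8/10) = 950.312 ms

950 ms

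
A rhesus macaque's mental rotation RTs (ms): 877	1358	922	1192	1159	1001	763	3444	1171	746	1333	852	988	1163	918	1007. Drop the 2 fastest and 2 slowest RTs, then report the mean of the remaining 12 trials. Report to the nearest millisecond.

1049 ms

Sorted: 746, 763, 852, 877, 918, 922, 988, 1001, 1007, 1159, 1163, 1171, 1192, 1333, 1358, 3444
Drop lowest 2 (746, 763) and highest 2 (1358, 3444)
Remaining (n=12): Σ = 12583, mean = 12583/12 = 1048.583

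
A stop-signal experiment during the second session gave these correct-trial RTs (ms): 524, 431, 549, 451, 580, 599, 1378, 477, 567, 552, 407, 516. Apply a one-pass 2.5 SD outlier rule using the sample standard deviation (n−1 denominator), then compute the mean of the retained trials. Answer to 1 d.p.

n = 12, ΣRT = 7031, M = 585.917
Σ(x−M)² = 725270.92; s = √(725270.92/11) = 256.776
Cutoffs: 585.917 ± 2.5·256.776 → [-56.0, 1227.9]
Outside: 1378 → excluded.
Retained (n=11): Σ = 5653, mean = 5653/11 = 513.909

513.9 ms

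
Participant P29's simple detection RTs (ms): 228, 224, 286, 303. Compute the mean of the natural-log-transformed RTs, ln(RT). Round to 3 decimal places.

5.553

ln(RT): 5.4293, 5.4116, 5.6560, 5.7137
Σ ln(RT) = 22.2107
Mean = 22.2107/4 = 5.55268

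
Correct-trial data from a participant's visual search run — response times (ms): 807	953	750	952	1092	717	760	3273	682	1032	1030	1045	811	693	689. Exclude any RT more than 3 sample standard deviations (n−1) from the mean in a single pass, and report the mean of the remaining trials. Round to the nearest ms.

n = 15, ΣRT = 15286, M = 1019.067
Σ(x−M)² = 5743254.93; s = √(5743254.93/14) = 640.494
Cutoffs: 1019.067 ± 3·640.494 → [-902.4, 2940.5]
Outside: 3273 → excluded.
Retained (n=14): Σ = 12013, mean = 12013/14 = 858.071

858 ms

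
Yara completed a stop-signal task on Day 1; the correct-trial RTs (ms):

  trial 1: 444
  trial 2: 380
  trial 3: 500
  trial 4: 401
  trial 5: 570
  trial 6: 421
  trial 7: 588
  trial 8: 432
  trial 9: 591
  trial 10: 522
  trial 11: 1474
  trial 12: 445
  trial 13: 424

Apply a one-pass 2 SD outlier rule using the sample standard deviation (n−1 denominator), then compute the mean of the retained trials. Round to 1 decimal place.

476.5 ms

n = 13, ΣRT = 7192, M = 553.231
Σ(x−M)² = 980252.31; s = √(980252.31/12) = 285.811
Cutoffs: 553.231 ± 2·285.811 → [-18.4, 1124.9]
Outside: 1474 → excluded.
Retained (n=12): Σ = 5718, mean = 5718/12 = 476.500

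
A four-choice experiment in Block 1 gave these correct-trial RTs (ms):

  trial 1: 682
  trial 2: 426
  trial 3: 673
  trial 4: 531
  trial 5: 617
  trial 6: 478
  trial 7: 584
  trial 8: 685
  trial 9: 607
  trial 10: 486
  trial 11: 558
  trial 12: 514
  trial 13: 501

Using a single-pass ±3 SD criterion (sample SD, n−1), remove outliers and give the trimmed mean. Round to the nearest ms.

n = 13, ΣRT = 7342, M = 564.769
Σ(x−M)² = 85614.31; s = √(85614.31/12) = 84.466
Cutoffs: 564.769 ± 3·84.466 → [311.4, 818.2]
No RTs fall outside the cutoffs; all 13 retained. Mean = 7342/13 = 564.769

565 ms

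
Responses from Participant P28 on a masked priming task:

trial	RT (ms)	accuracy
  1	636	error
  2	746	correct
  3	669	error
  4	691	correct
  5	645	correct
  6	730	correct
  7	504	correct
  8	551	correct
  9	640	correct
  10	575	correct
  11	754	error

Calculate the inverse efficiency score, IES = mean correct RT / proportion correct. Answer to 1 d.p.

Correct trials (n=8): 746, 691, 645, 730, 504, 551, 640, 575
Mean correct RT = 5082/8 = 635.2500 ms
Proportion correct = 8/11
IES = 635.2500 / (8/11) = 873.469 ms

873.5 ms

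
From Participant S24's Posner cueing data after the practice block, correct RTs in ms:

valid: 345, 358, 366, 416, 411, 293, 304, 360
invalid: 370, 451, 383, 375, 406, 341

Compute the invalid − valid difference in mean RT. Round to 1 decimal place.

M(valid) = 2853/8 = 356.625
M(invalid) = 2326/6 = 387.667
Difference = 387.667 − 356.625 = 31.042 ms

31.0 ms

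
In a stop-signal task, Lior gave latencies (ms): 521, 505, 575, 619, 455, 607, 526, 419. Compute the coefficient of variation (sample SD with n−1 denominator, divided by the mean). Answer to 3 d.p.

n = 8, Σ = 4227, M = 528.3750
Σ(x−M)² = 34521.875; s = √(34521.875/7) = 70.2260
CV = 70.2260 / 528.3750 = 0.13291

0.133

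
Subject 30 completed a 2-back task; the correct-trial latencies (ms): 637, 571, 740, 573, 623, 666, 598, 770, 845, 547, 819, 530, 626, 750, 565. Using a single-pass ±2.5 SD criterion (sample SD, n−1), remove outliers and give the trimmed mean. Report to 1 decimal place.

657.3 ms

n = 15, ΣRT = 9860, M = 657.333
Σ(x−M)² = 147117.33; s = √(147117.33/14) = 102.510
Cutoffs: 657.333 ± 2.5·102.510 → [401.1, 913.6]
No RTs fall outside the cutoffs; all 15 retained. Mean = 9860/15 = 657.333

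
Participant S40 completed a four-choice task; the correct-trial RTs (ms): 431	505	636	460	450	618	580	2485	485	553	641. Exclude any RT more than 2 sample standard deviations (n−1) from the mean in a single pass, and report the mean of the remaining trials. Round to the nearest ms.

536 ms

n = 11, ΣRT = 7844, M = 713.091
Σ(x−M)² = 3511360.91; s = √(3511360.91/10) = 592.567
Cutoffs: 713.091 ± 2·592.567 → [-472.0, 1898.2]
Outside: 2485 → excluded.
Retained (n=10): Σ = 5359, mean = 5359/10 = 535.900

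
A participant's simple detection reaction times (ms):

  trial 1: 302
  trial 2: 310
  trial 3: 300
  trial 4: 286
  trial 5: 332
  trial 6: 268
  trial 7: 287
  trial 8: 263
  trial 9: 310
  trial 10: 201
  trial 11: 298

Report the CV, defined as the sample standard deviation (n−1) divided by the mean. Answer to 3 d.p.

n = 11, Σ = 3157, M = 287.0000
Σ(x−M)² = 11932.000; s = √(11932.000/10) = 34.5427
CV = 34.5427 / 287.0000 = 0.12036

0.120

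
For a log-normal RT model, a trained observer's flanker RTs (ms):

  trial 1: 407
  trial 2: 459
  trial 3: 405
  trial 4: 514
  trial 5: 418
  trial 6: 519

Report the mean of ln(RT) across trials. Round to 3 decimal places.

6.112

ln(RT): 6.0088, 6.1291, 6.0039, 6.2422, 6.0355, 6.2519
Σ ln(RT) = 36.6714
Mean = 36.6714/6 = 6.11189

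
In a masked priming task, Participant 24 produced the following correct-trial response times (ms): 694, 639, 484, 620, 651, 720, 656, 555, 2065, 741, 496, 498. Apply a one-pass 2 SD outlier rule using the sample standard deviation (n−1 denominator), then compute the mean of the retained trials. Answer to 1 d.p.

n = 12, ΣRT = 8819, M = 734.917
Σ(x−M)² = 2015270.92; s = √(2015270.92/11) = 428.026
Cutoffs: 734.917 ± 2·428.026 → [-121.1, 1591.0]
Outside: 2065 → excluded.
Retained (n=11): Σ = 6754, mean = 6754/11 = 614.000

614.0 ms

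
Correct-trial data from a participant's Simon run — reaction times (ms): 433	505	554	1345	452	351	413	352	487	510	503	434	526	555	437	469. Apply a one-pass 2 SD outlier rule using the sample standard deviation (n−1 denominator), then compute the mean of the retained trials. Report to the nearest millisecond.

465 ms

n = 16, ΣRT = 8326, M = 520.375
Σ(x−M)² = 782055.75; s = √(782055.75/15) = 228.335
Cutoffs: 520.375 ± 2·228.335 → [63.7, 977.0]
Outside: 1345 → excluded.
Retained (n=15): Σ = 6981, mean = 6981/15 = 465.400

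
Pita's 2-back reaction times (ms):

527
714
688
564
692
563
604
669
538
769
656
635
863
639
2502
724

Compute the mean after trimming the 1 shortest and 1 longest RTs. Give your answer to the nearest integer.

Sorted: 527, 538, 563, 564, 604, 635, 639, 656, 669, 688, 692, 714, 724, 769, 863, 2502
Drop lowest 1 (527) and highest 1 (2502)
Remaining (n=14): Σ = 9318, mean = 9318/14 = 665.571

666 ms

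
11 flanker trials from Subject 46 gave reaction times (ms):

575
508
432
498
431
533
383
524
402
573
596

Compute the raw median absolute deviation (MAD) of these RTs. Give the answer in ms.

Sorted: 383, 402, 431, 432, 498, 508, 524, 533, 573, 575, 596 → median = 508
|x − 508|: 67, 0, 76, 10, 77, 25, 125, 16, 106, 65, 88
Sorted deviations: 0, 10, 16, 25, 65, 67, 76, 77, 88, 106, 125 → MAD = 67

67 ms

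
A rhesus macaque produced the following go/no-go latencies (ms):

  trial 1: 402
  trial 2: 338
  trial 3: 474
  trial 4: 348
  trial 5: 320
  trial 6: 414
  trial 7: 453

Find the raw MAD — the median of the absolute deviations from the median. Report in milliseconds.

Sorted: 320, 338, 348, 402, 414, 453, 474 → median = 402
|x − 402|: 0, 64, 72, 54, 82, 12, 51
Sorted deviations: 0, 12, 51, 54, 64, 72, 82 → MAD = 54

54 ms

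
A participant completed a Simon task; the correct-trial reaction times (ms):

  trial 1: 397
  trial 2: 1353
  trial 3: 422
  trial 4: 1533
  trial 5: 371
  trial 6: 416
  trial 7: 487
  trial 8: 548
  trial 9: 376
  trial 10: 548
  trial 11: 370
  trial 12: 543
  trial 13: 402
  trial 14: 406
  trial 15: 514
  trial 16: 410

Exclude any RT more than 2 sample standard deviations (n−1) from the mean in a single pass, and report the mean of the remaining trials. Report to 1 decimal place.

n = 16, ΣRT = 9096, M = 568.500
Σ(x−M)² = 1825650.00; s = √(1825650.00/15) = 348.870
Cutoffs: 568.500 ± 2·348.870 → [-129.2, 1266.2]
Outside: 1353, 1533 → excluded.
Retained (n=14): Σ = 6210, mean = 6210/14 = 443.571

443.6 ms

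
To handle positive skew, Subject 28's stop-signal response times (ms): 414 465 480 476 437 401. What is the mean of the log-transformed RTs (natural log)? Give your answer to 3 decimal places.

ln(RT): 6.0259, 6.1420, 6.1738, 6.1654, 6.0799, 5.9940
Σ ln(RT) = 36.5810
Mean = 36.5810/6 = 6.09683

6.097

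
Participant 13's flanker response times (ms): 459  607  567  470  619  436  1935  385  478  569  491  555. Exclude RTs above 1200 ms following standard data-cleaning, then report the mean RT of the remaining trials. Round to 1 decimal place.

512.4 ms

Excluded: 1935
Retained (n=11): Σ = 5636
Mean = 5636/11 = 512.3636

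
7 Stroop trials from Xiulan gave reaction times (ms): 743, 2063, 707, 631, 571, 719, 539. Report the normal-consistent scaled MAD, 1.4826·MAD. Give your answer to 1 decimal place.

Sorted: 539, 571, 631, 707, 719, 743, 2063 → median = 707
|x − 707| sorted: 0, 12, 36, 76, 136, 168, 1356 → MAD = 76
Robust SD ≈ 1.4826 × 76 = 112.678

112.7 ms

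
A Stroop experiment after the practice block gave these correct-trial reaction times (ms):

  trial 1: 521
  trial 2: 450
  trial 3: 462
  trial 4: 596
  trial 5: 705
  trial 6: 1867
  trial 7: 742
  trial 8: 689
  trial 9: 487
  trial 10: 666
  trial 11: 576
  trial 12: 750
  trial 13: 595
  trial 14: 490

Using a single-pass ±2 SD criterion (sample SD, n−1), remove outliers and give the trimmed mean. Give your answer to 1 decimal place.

594.5 ms

n = 14, ΣRT = 9596, M = 685.429
Σ(x−M)² = 1642353.43; s = √(1642353.43/13) = 355.436
Cutoffs: 685.429 ± 2·355.436 → [-25.4, 1396.3]
Outside: 1867 → excluded.
Retained (n=13): Σ = 7729, mean = 7729/13 = 594.538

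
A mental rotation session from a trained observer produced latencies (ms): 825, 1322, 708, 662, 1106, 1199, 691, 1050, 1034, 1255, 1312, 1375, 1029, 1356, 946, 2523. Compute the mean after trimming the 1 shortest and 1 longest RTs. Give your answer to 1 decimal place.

Sorted: 662, 691, 708, 825, 946, 1029, 1034, 1050, 1106, 1199, 1255, 1312, 1322, 1356, 1375, 2523
Drop lowest 1 (662) and highest 1 (2523)
Remaining (n=14): Σ = 15208, mean = 15208/14 = 1086.286

1086.3 ms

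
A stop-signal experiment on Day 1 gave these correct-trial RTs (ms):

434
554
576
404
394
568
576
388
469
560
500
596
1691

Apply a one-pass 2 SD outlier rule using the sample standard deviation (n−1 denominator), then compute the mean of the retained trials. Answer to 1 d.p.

501.6 ms

n = 13, ΣRT = 7710, M = 593.077
Σ(x−M)² = 1376078.92; s = √(1376078.92/12) = 338.634
Cutoffs: 593.077 ± 2·338.634 → [-84.2, 1270.3]
Outside: 1691 → excluded.
Retained (n=12): Σ = 6019, mean = 6019/12 = 501.583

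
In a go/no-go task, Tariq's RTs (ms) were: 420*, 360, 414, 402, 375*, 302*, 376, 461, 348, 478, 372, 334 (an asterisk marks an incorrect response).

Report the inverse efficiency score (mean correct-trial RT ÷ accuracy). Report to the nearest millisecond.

525 ms

Correct trials (n=9): 360, 414, 402, 376, 461, 348, 478, 372, 334
Mean correct RT = 3545/9 = 393.8889 ms
Proportion correct = 9/12
IES = 393.8889 / (9/12) = 525.185 ms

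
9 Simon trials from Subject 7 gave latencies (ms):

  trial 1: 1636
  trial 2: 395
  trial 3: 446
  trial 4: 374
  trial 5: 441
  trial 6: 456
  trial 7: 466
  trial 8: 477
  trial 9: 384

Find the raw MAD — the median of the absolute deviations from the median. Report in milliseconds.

Sorted: 374, 384, 395, 441, 446, 456, 466, 477, 1636 → median = 446
|x − 446|: 1190, 51, 0, 72, 5, 10, 20, 31, 62
Sorted deviations: 0, 5, 10, 20, 31, 51, 62, 72, 1190 → MAD = 31

31 ms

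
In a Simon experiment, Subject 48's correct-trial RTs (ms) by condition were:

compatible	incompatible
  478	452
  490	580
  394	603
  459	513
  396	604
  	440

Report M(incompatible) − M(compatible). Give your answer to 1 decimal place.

M(compatible) = 2217/5 = 443.400
M(incompatible) = 3192/6 = 532.000
Difference = 532.000 − 443.400 = 88.600 ms

88.6 ms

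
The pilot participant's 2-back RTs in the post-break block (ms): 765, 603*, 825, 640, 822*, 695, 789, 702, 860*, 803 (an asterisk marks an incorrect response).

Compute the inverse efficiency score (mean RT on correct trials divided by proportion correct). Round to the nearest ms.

Correct trials (n=7): 765, 825, 640, 695, 789, 702, 803
Mean correct RT = 5219/7 = 745.5714 ms
Proportion correct = 7/10
IES = 745.5714 / (7/10) = 1065.102 ms

1065 ms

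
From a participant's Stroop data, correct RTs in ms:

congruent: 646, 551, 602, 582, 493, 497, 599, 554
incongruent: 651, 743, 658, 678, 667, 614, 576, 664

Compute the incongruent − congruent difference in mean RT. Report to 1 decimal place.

90.9 ms

M(congruent) = 4524/8 = 565.500
M(incongruent) = 5251/8 = 656.375
Difference = 656.375 − 565.500 = 90.875 ms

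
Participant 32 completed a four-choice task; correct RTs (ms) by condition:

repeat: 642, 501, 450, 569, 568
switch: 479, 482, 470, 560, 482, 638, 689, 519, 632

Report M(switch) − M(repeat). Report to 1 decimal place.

M(repeat) = 2730/5 = 546.000
M(switch) = 4951/9 = 550.111
Difference = 550.111 − 546.000 = 4.111 ms

4.1 ms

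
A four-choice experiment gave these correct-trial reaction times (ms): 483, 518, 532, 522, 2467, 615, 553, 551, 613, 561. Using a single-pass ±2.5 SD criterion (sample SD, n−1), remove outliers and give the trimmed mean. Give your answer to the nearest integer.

n = 10, ΣRT = 7415, M = 741.500
Σ(x−M)² = 3323112.50; s = √(3323112.50/9) = 607.647
Cutoffs: 741.500 ± 2.5·607.647 → [-777.6, 2260.6]
Outside: 2467 → excluded.
Retained (n=9): Σ = 4948, mean = 4948/9 = 549.778

550 ms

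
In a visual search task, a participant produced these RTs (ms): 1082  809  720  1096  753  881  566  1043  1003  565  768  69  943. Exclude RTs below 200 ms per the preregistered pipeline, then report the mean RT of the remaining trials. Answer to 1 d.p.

852.4 ms

Excluded: 69
Retained (n=12): Σ = 10229
Mean = 10229/12 = 852.4167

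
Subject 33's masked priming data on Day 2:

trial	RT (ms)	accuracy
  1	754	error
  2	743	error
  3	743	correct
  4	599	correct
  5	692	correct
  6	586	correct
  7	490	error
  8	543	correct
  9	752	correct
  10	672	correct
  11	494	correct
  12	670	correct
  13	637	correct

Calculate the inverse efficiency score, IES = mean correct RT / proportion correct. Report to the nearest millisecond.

Correct trials (n=10): 743, 599, 692, 586, 543, 752, 672, 494, 670, 637
Mean correct RT = 6388/10 = 638.8000 ms
Proportion correct = 10/13
IES = 638.8000 / (10/13) = 830.440 ms

830 ms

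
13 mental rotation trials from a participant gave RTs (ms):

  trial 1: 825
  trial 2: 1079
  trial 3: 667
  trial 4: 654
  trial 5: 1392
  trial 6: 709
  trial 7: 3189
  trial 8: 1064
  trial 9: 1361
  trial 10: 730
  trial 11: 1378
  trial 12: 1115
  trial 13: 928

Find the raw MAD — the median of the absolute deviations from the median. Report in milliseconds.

314 ms

Sorted: 654, 667, 709, 730, 825, 928, 1064, 1079, 1115, 1361, 1378, 1392, 3189 → median = 1064
|x − 1064|: 239, 15, 397, 410, 328, 355, 2125, 0, 297, 334, 314, 51, 136
Sorted deviations: 0, 15, 51, 136, 239, 297, 314, 328, 334, 355, 397, 410, 2125 → MAD = 314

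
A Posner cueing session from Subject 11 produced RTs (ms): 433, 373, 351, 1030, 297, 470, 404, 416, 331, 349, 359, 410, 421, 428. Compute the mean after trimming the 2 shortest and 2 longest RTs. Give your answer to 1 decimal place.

Sorted: 297, 331, 349, 351, 359, 373, 404, 410, 416, 421, 428, 433, 470, 1030
Drop lowest 2 (297, 331) and highest 2 (470, 1030)
Remaining (n=10): Σ = 3944, mean = 3944/10 = 394.400

394.4 ms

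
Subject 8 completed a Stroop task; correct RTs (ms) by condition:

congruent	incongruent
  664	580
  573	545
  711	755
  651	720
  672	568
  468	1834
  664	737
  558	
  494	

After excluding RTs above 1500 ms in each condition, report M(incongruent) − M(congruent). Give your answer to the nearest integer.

incongruent: exclude 1834
M(congruent) = 5455/9 = 606.111
M(incongruent) = 3905/6 = 650.833
Difference = 650.833 − 606.111 = 44.722 ms

45 ms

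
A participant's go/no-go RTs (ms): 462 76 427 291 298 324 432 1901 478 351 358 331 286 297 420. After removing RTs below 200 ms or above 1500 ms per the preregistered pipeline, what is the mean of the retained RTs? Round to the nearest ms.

366 ms

Excluded: 76, 1901
Retained (n=13): Σ = 4755
Mean = 4755/13 = 365.7692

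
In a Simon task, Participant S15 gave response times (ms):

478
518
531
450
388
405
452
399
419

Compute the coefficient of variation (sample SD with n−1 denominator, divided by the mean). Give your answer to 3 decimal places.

0.115

n = 9, Σ = 4040, M = 448.8889
Σ(x−M)² = 21392.889; s = √(21392.889/8) = 51.7118
CV = 51.7118 / 448.8889 = 0.11520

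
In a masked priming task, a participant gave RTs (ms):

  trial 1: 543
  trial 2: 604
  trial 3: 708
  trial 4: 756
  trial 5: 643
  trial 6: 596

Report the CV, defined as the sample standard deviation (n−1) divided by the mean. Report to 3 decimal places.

n = 6, Σ = 3850, M = 641.6667
Σ(x−M)² = 30713.333; s = √(30713.333/5) = 78.3752
CV = 78.3752 / 641.6667 = 0.12214

0.122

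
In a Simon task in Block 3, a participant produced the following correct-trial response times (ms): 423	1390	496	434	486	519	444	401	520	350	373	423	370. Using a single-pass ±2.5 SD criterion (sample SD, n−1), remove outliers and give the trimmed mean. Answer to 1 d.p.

436.6 ms

n = 13, ΣRT = 6629, M = 509.923
Σ(x−M)² = 876472.92; s = √(876472.92/12) = 270.258
Cutoffs: 509.923 ± 2.5·270.258 → [-165.7, 1185.6]
Outside: 1390 → excluded.
Retained (n=12): Σ = 5239, mean = 5239/12 = 436.583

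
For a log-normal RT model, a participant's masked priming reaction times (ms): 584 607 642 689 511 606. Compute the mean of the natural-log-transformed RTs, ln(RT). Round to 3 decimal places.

ln(RT): 6.3699, 6.4085, 6.4646, 6.5352, 6.2364, 6.4069
Σ ln(RT) = 38.4215
Mean = 38.4215/6 = 6.40358

6.404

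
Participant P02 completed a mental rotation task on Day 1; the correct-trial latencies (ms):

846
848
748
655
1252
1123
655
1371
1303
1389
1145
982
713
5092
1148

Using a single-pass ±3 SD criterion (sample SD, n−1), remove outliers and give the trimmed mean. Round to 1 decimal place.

1012.7 ms

n = 15, ΣRT = 19270, M = 1284.667
Σ(x−M)² = 16462337.33; s = √(16462337.33/14) = 1084.381
Cutoffs: 1284.667 ± 3·1084.381 → [-1968.5, 4537.8]
Outside: 5092 → excluded.
Retained (n=14): Σ = 14178, mean = 14178/14 = 1012.714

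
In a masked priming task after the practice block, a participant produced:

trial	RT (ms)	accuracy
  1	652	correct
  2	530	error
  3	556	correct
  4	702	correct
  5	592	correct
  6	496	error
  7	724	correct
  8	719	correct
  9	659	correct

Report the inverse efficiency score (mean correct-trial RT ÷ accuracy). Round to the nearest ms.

Correct trials (n=7): 652, 556, 702, 592, 724, 719, 659
Mean correct RT = 4604/7 = 657.7143 ms
Proportion correct = 7/9
IES = 657.7143 / (7/9) = 845.633 ms

846 ms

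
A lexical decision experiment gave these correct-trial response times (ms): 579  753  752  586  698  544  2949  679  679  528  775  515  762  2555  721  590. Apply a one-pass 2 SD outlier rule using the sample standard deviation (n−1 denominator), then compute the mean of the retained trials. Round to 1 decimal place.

n = 16, ΣRT = 14665, M = 916.562
Σ(x−M)² = 7892827.94; s = √(7892827.94/15) = 725.389
Cutoffs: 916.562 ± 2·725.389 → [-534.2, 2367.3]
Outside: 2555, 2949 → excluded.
Retained (n=14): Σ = 9161, mean = 9161/14 = 654.357

654.4 ms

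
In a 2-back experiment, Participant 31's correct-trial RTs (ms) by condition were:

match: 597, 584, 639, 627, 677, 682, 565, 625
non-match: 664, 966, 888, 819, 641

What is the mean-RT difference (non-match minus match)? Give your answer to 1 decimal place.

171.1 ms

M(match) = 4996/8 = 624.500
M(non-match) = 3978/5 = 795.600
Difference = 795.600 − 624.500 = 171.100 ms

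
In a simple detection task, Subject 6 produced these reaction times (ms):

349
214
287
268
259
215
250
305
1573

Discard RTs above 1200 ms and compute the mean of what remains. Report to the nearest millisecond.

Excluded: 1573
Retained (n=8): Σ = 2147
Mean = 2147/8 = 268.3750

268 ms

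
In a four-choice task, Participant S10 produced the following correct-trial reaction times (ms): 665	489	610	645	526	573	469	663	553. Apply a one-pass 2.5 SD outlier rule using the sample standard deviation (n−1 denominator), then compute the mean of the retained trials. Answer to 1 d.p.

577.0 ms

n = 9, ΣRT = 5193, M = 577.000
Σ(x−M)² = 43454.00; s = √(43454.00/8) = 73.700
Cutoffs: 577.000 ± 2.5·73.700 → [392.7, 761.3]
No RTs fall outside the cutoffs; all 9 retained. Mean = 5193/9 = 577.000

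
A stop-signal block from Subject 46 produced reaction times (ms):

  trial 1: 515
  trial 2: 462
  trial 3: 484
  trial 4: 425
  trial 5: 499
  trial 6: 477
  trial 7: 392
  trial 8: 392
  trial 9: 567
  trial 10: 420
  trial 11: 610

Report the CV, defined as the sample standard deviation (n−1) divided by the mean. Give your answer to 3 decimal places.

0.146

n = 11, Σ = 5243, M = 476.6364
Σ(x−M)² = 48392.545; s = √(48392.545/10) = 69.5648
CV = 69.5648 / 476.6364 = 0.14595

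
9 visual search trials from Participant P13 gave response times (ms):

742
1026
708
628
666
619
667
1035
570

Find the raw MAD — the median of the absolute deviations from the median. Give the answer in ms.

Sorted: 570, 619, 628, 666, 667, 708, 742, 1026, 1035 → median = 667
|x − 667|: 75, 359, 41, 39, 1, 48, 0, 368, 97
Sorted deviations: 0, 1, 39, 41, 48, 75, 97, 359, 368 → MAD = 48

48 ms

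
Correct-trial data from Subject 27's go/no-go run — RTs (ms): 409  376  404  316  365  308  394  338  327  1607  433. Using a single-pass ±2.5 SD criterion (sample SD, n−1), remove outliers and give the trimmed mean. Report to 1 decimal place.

n = 11, ΣRT = 5277, M = 479.727
Σ(x−M)² = 1414644.18; s = √(1414644.18/10) = 376.118
Cutoffs: 479.727 ± 2.5·376.118 → [-460.6, 1420.0]
Outside: 1607 → excluded.
Retained (n=10): Σ = 3670, mean = 3670/10 = 367.000

367.0 ms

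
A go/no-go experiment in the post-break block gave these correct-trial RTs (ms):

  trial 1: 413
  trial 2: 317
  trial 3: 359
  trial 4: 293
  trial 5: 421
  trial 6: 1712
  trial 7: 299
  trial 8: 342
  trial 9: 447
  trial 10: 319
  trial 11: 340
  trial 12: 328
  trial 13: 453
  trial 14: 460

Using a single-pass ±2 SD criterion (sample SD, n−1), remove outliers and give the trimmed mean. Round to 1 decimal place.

n = 14, ΣRT = 6503, M = 464.500
Σ(x−M)² = 1721257.50; s = √(1721257.50/13) = 363.874
Cutoffs: 464.500 ± 2·363.874 → [-263.2, 1192.2]
Outside: 1712 → excluded.
Retained (n=13): Σ = 4791, mean = 4791/13 = 368.538

368.5 ms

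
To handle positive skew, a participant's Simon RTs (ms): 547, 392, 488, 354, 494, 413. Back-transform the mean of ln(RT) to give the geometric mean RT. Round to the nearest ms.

443 ms

ln(RT): 6.3044, 5.9713, 6.1903, 5.8693, 6.2025, 6.0234
Mean ln(RT) = 36.5613/6 = 6.09355
Geometric mean = exp(6.09355) = 442.99 ms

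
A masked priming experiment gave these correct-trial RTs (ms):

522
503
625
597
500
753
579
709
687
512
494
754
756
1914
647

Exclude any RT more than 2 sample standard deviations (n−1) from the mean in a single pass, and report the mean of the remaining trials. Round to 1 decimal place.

617.0 ms

n = 15, ΣRT = 10552, M = 703.467
Σ(x−M)² = 1704683.73; s = √(1704683.73/14) = 348.946
Cutoffs: 703.467 ± 2·348.946 → [5.6, 1401.4]
Outside: 1914 → excluded.
Retained (n=14): Σ = 8638, mean = 8638/14 = 617.000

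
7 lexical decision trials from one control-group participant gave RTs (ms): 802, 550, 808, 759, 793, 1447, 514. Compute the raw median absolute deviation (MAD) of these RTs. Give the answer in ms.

Sorted: 514, 550, 759, 793, 802, 808, 1447 → median = 793
|x − 793|: 9, 243, 15, 34, 0, 654, 279
Sorted deviations: 0, 9, 15, 34, 243, 279, 654 → MAD = 34

34 ms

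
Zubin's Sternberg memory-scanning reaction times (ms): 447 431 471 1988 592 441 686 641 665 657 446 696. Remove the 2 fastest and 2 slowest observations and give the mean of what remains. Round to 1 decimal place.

Sorted: 431, 441, 446, 447, 471, 592, 641, 657, 665, 686, 696, 1988
Drop lowest 2 (431, 441) and highest 2 (696, 1988)
Remaining (n=8): Σ = 4605, mean = 4605/8 = 575.625

575.6 ms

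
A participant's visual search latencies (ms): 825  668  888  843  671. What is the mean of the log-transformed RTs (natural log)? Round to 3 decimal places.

6.651

ln(RT): 6.7154, 6.5043, 6.7890, 6.7370, 6.5088
Σ ln(RT) = 33.2544
Mean = 33.2544/5 = 6.65088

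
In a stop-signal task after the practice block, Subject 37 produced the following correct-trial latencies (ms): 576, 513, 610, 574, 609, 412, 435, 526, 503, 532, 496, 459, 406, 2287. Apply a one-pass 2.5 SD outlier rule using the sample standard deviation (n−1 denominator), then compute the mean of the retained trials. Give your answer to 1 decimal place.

511.6 ms

n = 14, ΣRT = 8938, M = 638.429
Σ(x−M)² = 2984707.43; s = √(2984707.43/13) = 479.159
Cutoffs: 638.429 ± 2.5·479.159 → [-559.5, 1836.3]
Outside: 2287 → excluded.
Retained (n=13): Σ = 6651, mean = 6651/13 = 511.615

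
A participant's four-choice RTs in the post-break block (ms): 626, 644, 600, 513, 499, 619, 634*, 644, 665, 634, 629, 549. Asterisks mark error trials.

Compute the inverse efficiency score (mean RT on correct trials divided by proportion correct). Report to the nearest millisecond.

657 ms

Correct trials (n=11): 626, 644, 600, 513, 499, 619, 644, 665, 634, 629, 549
Mean correct RT = 6622/11 = 602.0000 ms
Proportion correct = 11/12
IES = 602.0000 / (11/12) = 656.727 ms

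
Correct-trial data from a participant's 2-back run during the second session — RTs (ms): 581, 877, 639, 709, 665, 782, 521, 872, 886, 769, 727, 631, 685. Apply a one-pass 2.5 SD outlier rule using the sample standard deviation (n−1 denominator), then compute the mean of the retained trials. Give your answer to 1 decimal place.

718.8 ms

n = 13, ΣRT = 9344, M = 718.769
Σ(x−M)² = 159358.31; s = √(159358.31/12) = 115.238
Cutoffs: 718.769 ± 2.5·115.238 → [430.7, 1006.9]
No RTs fall outside the cutoffs; all 13 retained. Mean = 9344/13 = 718.769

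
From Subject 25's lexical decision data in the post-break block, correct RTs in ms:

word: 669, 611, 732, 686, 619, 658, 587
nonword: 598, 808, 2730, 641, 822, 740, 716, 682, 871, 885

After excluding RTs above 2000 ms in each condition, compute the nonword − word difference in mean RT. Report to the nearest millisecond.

nonword: exclude 2730
M(word) = 4562/7 = 651.714
M(nonword) = 6763/9 = 751.444
Difference = 751.444 − 651.714 = 99.730 ms

100 ms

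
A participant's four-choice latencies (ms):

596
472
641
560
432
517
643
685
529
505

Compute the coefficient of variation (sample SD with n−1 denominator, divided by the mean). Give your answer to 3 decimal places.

0.147

n = 10, Σ = 5580, M = 558.0000
Σ(x−M)² = 60294.000; s = √(60294.000/9) = 81.8495
CV = 81.8495 / 558.0000 = 0.14668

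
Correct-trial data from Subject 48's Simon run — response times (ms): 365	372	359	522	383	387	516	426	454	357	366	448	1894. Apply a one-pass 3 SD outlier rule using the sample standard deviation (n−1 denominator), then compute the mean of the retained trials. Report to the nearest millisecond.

413 ms

n = 13, ΣRT = 6849, M = 526.846
Σ(x−M)² = 2064255.69; s = √(2064255.69/12) = 414.755
Cutoffs: 526.846 ± 3·414.755 → [-717.4, 1771.1]
Outside: 1894 → excluded.
Retained (n=12): Σ = 4955, mean = 4955/12 = 412.917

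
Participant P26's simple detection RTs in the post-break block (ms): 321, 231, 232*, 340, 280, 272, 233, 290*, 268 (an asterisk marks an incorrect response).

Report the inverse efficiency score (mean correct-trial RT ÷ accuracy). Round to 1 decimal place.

Correct trials (n=7): 321, 231, 340, 280, 272, 233, 268
Mean correct RT = 1945/7 = 277.8571 ms
Proportion correct = 7/9
IES = 277.8571 / (7/9) = 357.245 ms

357.2 ms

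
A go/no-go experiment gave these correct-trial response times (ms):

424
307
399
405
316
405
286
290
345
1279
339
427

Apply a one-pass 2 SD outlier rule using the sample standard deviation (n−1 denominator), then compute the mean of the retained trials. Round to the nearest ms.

358 ms

n = 12, ΣRT = 5222, M = 435.167
Σ(x−M)² = 806703.67; s = √(806703.67/11) = 270.807
Cutoffs: 435.167 ± 2·270.807 → [-106.4, 976.8]
Outside: 1279 → excluded.
Retained (n=11): Σ = 3943, mean = 3943/11 = 358.455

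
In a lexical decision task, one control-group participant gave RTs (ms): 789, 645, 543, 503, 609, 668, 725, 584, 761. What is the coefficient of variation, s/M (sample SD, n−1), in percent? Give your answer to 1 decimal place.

15.1%

n = 9, Σ = 5827, M = 647.4444
Σ(x−M)² = 76652.222; s = √(76652.222/8) = 97.8853
CV = 97.8853 / 647.4444 = 0.15119 = 15.119%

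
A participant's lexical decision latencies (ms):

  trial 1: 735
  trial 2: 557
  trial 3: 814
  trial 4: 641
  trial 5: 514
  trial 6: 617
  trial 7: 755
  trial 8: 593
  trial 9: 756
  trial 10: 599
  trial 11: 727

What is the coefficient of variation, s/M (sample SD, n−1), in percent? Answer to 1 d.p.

n = 11, Σ = 7308, M = 664.3636
Σ(x−M)² = 94206.545; s = √(94206.545/10) = 97.0601
CV = 97.0601 / 664.3636 = 0.14609 = 14.609%

14.6%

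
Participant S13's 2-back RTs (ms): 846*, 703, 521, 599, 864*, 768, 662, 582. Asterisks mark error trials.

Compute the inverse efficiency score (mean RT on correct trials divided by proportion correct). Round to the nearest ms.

Correct trials (n=6): 703, 521, 599, 768, 662, 582
Mean correct RT = 3835/6 = 639.1667 ms
Proportion correct = 6/8
IES = 639.1667 / (6/8) = 852.222 ms

852 ms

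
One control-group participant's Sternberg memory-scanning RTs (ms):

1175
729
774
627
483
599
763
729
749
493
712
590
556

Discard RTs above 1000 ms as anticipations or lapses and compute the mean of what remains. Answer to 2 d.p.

Excluded: 1175
Retained (n=12): Σ = 7804
Mean = 7804/12 = 650.3333

650.33 ms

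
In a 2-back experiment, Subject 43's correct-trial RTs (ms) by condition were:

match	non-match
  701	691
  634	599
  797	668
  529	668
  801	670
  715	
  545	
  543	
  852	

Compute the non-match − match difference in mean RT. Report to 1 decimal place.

M(match) = 6117/9 = 679.667
M(non-match) = 3296/5 = 659.200
Difference = 659.200 − 679.667 = -20.467 ms

-20.5 ms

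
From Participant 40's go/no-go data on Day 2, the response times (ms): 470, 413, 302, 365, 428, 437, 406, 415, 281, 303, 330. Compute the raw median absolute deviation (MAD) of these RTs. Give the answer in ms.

41 ms

Sorted: 281, 302, 303, 330, 365, 406, 413, 415, 428, 437, 470 → median = 406
|x − 406|: 64, 7, 104, 41, 22, 31, 0, 9, 125, 103, 76
Sorted deviations: 0, 7, 9, 22, 31, 41, 64, 76, 103, 104, 125 → MAD = 41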